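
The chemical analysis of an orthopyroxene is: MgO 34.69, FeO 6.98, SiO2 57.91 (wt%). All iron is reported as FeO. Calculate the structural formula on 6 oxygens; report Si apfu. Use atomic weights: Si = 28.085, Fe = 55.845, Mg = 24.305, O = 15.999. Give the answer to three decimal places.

MgO: 34.69/40.304 = 0.86071 mol → 0.86071 mol Mg, 0.86071 mol O.
FeO: 6.98/71.844 = 0.09715 mol → 0.09715 mol Fe, 0.09715 mol O.
SiO2: 57.91/60.083 = 0.96383 mol → 0.96383 mol Si, 1.92766 mol O.
Total oxygen = 2.88552 mol. Normalization factor = 6/2.88552 = 2.07935.
Si per 6 O = 0.96383 × 2.07935 = 2.004.

2.004 Si apfu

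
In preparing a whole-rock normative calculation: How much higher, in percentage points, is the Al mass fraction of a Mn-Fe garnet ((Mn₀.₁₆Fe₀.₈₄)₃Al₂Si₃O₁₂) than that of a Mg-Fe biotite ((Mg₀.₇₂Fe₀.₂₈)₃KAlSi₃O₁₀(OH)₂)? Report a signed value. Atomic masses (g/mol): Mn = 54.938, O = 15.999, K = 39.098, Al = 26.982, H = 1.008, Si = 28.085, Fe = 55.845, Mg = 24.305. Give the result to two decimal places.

4.77 percentage points

First mineral: 53.964 g Al in 497.307 g formula = 10.85 wt% Al.
Second mineral: 26.982 g Al in 443.748 g formula = 6.08 wt% Al.
10.85% − 6.08% gives a difference of 4.77 percentage points.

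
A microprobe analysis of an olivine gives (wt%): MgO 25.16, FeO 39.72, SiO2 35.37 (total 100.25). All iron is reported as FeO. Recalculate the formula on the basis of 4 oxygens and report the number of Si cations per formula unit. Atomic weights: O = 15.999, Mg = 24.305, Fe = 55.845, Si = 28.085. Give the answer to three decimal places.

MgO: 25.16/40.304 = 0.62426 mol → 0.62426 mol Mg, 0.62426 mol O.
FeO: 39.72/71.844 = 0.55286 mol → 0.55286 mol Fe, 0.55286 mol O.
SiO2: 35.37/60.083 = 0.58869 mol → 0.58869 mol Si, 1.17738 mol O.
Total oxygen = 2.35450 mol. Normalization factor = 4/2.35450 = 1.69887.
Si per 4 O = 0.58869 × 1.69887 = 1.000.

1.000 Si apfu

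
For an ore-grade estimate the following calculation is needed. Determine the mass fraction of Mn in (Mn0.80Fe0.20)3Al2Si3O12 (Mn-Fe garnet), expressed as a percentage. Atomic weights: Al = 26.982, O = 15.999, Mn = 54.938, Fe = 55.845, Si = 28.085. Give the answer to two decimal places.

Formula mass = 2.40·54.938 + 0.60·55.845 + 2·26.982 + 3·28.085 + 12·15.999 = 495.565 g/mol, of which 131.851 g is Mn.
So Mn makes up 131.851/495.565 = 0.2661 of the mass, i.e. 26.61%.

26.61 mass %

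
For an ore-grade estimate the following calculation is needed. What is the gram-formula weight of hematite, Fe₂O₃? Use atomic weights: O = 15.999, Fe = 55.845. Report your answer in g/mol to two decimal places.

159.69 g/mol

M = 2*55.845 + 3*15.999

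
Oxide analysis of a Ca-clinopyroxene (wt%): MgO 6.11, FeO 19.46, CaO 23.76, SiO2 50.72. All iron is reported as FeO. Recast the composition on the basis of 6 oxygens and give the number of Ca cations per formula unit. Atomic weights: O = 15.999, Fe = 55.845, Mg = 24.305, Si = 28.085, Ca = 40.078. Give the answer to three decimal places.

MgO: 6.11/40.304 = 0.15160 mol → 0.15160 mol Mg, 0.15160 mol O.
FeO: 19.46/71.844 = 0.27086 mol → 0.27086 mol Fe, 0.27086 mol O.
CaO: 23.76/56.077 = 0.42370 mol → 0.42370 mol Ca, 0.42370 mol O.
SiO2: 50.72/60.083 = 0.84417 mol → 0.84417 mol Si, 1.68834 mol O.
Total oxygen = 2.53450 mol. Normalization factor = 6/2.53450 = 2.36733.
Ca per 6 O = 0.42370 × 2.36733 = 1.003.

1.003 Ca apfu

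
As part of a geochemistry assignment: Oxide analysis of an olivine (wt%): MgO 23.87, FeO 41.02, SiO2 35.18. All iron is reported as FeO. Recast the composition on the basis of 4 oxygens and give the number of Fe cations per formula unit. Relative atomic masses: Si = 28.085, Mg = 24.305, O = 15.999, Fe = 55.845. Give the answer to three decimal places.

MgO: 23.87/40.304 = 0.59225 mol → 0.59225 mol Mg, 0.59225 mol O.
FeO: 41.02/71.844 = 0.57096 mol → 0.57096 mol Fe, 0.57096 mol O.
SiO2: 35.18/60.083 = 0.58552 mol → 0.58552 mol Si, 1.17104 mol O.
Total oxygen = 2.33425 mol. Normalization factor = 4/2.33425 = 1.71361.
Fe per 4 O = 0.57096 × 1.71361 = 0.978.

0.978 Fe apfu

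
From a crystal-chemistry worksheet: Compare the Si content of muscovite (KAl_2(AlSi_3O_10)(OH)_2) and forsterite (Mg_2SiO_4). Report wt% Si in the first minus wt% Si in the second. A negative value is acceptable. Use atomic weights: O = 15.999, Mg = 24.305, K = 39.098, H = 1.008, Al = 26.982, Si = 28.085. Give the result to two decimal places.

First mineral: 84.255 g Si in 398.303 g formula = 21.15 wt% Si.
Second mineral: 28.085 g Si in 140.691 g formula = 19.96 wt% Si.
21.15% − 19.96% gives a difference of 1.19 percentage points.

1.19 percentage points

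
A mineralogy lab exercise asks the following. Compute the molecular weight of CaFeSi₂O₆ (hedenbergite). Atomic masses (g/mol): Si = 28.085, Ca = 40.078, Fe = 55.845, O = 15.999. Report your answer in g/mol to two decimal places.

The formula mass is the sum 1×40.078 + 1×55.845 + 2×28.085 + 6×15.999.

248.09 g/mol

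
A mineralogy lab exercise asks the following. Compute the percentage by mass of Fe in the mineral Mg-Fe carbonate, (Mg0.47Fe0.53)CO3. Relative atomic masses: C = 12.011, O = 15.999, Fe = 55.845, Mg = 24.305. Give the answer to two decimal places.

29.30 weight percent

Formula mass = 0.47×24.305 + 0.53×55.845 + 1×12.011 + 3×15.999 = 101.029 g/mol, of which 29.598 g is Fe.
So Fe makes up 29.598/101.029 = 0.2930 of the mass, i.e. 29.30%.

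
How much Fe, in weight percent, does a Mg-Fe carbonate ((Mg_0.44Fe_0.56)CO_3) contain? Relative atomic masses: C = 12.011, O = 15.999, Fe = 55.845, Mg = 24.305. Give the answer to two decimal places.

Formula mass = 0.44·24.305 + 0.56·55.845 + 1·12.011 + 3·15.999 = 101.975 g/mol, of which 31.273 g is Fe.
So Fe makes up 31.273/101.975 = 0.3067 of the mass, i.e. 30.67%.

30.67 weight percent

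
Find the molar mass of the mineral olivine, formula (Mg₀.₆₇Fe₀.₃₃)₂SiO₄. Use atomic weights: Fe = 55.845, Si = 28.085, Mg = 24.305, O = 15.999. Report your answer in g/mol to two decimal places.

161.51 g/mol

Mg: 1.34 × 24.305 = 32.5687
Fe: 0.66 × 55.845 = 36.8577
Si: 1 × 28.085 = 28.0850
O: 4 × 15.999 = 63.9960
Summing the contributions gives the formula mass.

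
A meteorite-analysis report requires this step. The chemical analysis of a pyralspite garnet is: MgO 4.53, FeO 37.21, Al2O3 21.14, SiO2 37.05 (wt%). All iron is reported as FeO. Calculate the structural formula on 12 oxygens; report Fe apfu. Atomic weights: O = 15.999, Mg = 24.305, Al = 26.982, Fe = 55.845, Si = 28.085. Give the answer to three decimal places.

2.500 Fe apfu

4.53 wt% MgO ÷ 40.304 g/mol = 0.11240 mol, giving 0.11240 Mg and 0.11240 O.
37.21 wt% FeO ÷ 71.844 g/mol = 0.51793 mol, giving 0.51793 Fe and 0.51793 O.
21.14 wt% Al2O3 ÷ 101.961 g/mol = 0.20733 mol, giving 0.41466 Al and 0.62199 O.
37.05 wt% SiO2 ÷ 60.083 g/mol = 0.61665 mol, giving 0.61665 Si and 1.23330 O.
Oxygen sums to 2.48562; scaling by 12/2.48562 = 4.82777 puts the formula on 12 O.
Fe: 0.51793 × 4.82777 = 2.500 atoms per formula unit.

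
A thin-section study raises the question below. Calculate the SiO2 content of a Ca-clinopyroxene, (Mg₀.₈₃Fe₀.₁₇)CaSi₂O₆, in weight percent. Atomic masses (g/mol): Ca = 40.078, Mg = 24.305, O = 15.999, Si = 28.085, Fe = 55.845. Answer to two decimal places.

54.15 wt%

Formula mass = 221.909 g/mol.
2 Si → 2.0000 mol SiO2 per formula unit; M(SiO2) = 60.083, so SiO2 mass = 120.166 g.
120.166/221.909 × 100 = 54.15 wt%.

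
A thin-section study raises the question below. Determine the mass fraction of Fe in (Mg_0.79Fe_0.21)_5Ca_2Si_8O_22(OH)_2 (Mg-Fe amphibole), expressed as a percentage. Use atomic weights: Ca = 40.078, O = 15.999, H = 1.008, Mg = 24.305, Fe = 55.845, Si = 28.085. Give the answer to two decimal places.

6.94 wt%

M((Mg_0.79Fe_0.21)_5Ca_2Si_8O_22(OH)_2) = 845.470 g/mol.
Fe contributes 1.05 × 55.845 = 58.637 g per mole.
58.637/845.470 = 0.0694 → 6.94%.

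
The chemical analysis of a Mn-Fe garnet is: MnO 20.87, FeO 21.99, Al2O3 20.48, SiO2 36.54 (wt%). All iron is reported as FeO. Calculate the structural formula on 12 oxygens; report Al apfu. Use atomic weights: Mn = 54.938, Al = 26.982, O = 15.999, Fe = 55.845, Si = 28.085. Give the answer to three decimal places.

MnO (M=70.937): mol = 0.29420; Mn = 0.29420, O = 0.29420.
FeO (M=71.844): mol = 0.30608; Fe = 0.30608, O = 0.30608.
Al2O3 (M=101.961): mol = 0.20086; Al = 0.40172, O = 0.60258.
SiO2 (M=60.083): mol = 0.60816; Si = 0.60816, O = 1.21632.
ΣO = 2.41918; factor = 12/ΣO = 4.96036.
Al apfu = 0.40172 × 4.96036 = 1.993.

1.993 Al apfu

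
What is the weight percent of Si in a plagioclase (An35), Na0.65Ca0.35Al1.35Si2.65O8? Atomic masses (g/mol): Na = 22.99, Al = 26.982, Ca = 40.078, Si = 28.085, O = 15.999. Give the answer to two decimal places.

Molar mass of Na0.65Ca0.35Al1.35Si2.65O8: 0.65·22.99 + 0.35·40.078 + 1.35·26.982 + 2.65·28.085 + 8·15.999 = 267.814 g/mol.
Mass of Si per formula unit: 2.65 × 28.085 = 74.425 g.
Weight fraction Si = 74.425 / 267.814 = 0.2779.

27.79 weight percent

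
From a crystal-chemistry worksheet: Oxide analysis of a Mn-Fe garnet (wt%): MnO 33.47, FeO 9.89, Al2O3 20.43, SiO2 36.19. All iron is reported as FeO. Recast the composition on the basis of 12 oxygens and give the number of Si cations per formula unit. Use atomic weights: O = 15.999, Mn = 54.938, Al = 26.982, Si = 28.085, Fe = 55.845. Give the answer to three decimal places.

2.993 Si apfu

33.47 wt% MnO ÷ 70.937 g/mol = 0.47183 mol, giving 0.47183 Mn and 0.47183 O.
9.89 wt% FeO ÷ 71.844 g/mol = 0.13766 mol, giving 0.13766 Fe and 0.13766 O.
20.43 wt% Al2O3 ÷ 101.961 g/mol = 0.20037 mol, giving 0.40074 Al and 0.60111 O.
36.19 wt% SiO2 ÷ 60.083 g/mol = 0.60233 mol, giving 0.60233 Si and 1.20466 O.
Oxygen sums to 2.41526; scaling by 12/2.41526 = 4.96841 puts the formula on 12 O.
Si: 0.60233 × 4.96841 = 2.993 atoms per formula unit.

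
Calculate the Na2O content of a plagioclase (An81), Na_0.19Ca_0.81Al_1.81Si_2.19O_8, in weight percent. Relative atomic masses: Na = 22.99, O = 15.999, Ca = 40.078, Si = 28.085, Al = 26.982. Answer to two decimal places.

2.14 wt%

Molar mass of Na_0.19Ca_0.81Al_1.81Si_2.19O_8 = 0.19*22.99 + 0.81*40.078 + 1.81*26.982 + 2.19*28.085 + 8*15.999 = 275.167 g/mol.
Each formula unit contains 0.19 Na, equivalent to 0.19/2 = 0.0950 mol Na2O.
M(Na2O) = 2×22.99 + 1×15.999 = 61.979 g/mol.
Mass of Na2O per formula unit = 0.0950 × 61.979 = 5.888 g.
Na2O wt% = 5.888 / 275.167 × 100 = 2.14%.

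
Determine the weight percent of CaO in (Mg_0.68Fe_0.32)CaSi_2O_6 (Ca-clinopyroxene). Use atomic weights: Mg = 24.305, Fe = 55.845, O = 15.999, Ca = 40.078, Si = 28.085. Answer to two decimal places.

M((Mg_0.68Fe_0.32)CaSi_2O_6) = 226.640 g/mol; M(CaO) = 56.077 g/mol.
Moles CaO per formula unit = 1 Ca ÷ 1 = 1.0000.
CaO fraction = (1.0000 × 56.077) / 226.640 = 56.077/226.640 = 0.2474.

24.74 wt%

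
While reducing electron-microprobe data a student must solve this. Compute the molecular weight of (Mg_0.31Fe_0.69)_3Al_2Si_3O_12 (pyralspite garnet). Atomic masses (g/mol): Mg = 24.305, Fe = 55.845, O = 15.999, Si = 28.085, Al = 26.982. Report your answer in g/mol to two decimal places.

468.41 g/mol

M = 0.93·24.305 + 2.07·55.845 + 2·26.982 + 3·28.085 + 12·15.999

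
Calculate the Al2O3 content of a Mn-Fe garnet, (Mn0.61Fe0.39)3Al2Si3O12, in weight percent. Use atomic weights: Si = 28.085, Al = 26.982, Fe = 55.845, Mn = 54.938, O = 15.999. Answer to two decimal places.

20.55 wt%

Formula mass = 496.082 g/mol.
2 Al → 1.0000 mol Al2O3 per formula unit; M(Al2O3) = 101.961, so Al2O3 mass = 101.961 g.
101.961/496.082 × 100 = 20.55 wt%.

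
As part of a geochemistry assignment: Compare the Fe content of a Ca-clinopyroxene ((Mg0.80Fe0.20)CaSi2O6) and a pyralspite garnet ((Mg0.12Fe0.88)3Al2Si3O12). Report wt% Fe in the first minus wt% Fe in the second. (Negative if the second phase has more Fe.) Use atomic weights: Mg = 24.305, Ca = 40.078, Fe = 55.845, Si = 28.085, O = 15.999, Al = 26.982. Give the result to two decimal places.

-25.30 percentage points

M((Mg0.80Fe0.20)CaSi2O6) = 222.855 g/mol, so wt% Fe = 11.169/222.855 × 100 = 5.01%.
M((Mg0.12Fe0.88)3Al2Si3O12) = 486.388 g/mol, so wt% Fe = 147.431/486.388 × 100 = 30.31%.
5.01 − 30.31 = -25.30 pp.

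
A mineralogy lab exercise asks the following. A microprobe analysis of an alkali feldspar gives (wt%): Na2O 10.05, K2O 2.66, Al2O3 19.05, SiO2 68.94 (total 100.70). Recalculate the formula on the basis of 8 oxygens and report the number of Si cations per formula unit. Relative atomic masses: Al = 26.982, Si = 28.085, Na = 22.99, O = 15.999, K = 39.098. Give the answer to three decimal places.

3.014 Si apfu

10.05 wt% Na2O ÷ 61.979 g/mol = 0.16215 mol, giving 0.32430 Na and 0.16215 O.
2.66 wt% K2O ÷ 94.195 g/mol = 0.02824 mol, giving 0.05648 K and 0.02824 O.
19.05 wt% Al2O3 ÷ 101.961 g/mol = 0.18684 mol, giving 0.37368 Al and 0.56052 O.
68.94 wt% SiO2 ÷ 60.083 g/mol = 1.14741 mol, giving 1.14741 Si and 2.29482 O.
Oxygen sums to 3.04573; scaling by 8/3.04573 = 2.62663 puts the formula on 8 O.
Si: 1.14741 × 2.62663 = 3.014 atoms per formula unit.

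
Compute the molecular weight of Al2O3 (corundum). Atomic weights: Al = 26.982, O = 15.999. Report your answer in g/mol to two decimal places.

The formula mass is the sum 2×26.982 + 3×15.999.

101.96 g/mol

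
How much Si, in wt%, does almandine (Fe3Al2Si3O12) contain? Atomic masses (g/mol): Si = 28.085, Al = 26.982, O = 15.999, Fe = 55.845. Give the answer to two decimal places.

16.93 wt%

M(Fe3Al2Si3O12) = 497.742 g/mol.
Si contributes 3 × 28.085 = 84.255 g per mole.
84.255/497.742 = 0.1693 → 16.93%.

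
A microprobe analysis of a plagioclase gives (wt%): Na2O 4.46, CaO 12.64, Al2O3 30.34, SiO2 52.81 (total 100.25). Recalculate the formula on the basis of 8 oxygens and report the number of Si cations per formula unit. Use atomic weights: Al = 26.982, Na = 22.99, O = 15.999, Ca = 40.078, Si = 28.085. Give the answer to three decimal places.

2.385 Si apfu

4.46 wt% Na2O ÷ 61.979 g/mol = 0.07196 mol, giving 0.14392 Na and 0.07196 O.
12.64 wt% CaO ÷ 56.077 g/mol = 0.22540 mol, giving 0.22540 Ca and 0.22540 O.
30.34 wt% Al2O3 ÷ 101.961 g/mol = 0.29756 mol, giving 0.59512 Al and 0.89268 O.
52.81 wt% SiO2 ÷ 60.083 g/mol = 0.87895 mol, giving 0.87895 Si and 1.75790 O.
Oxygen sums to 2.94794; scaling by 8/2.94794 = 2.71376 puts the formula on 8 O.
Si: 0.87895 × 2.71376 = 2.385 atoms per formula unit.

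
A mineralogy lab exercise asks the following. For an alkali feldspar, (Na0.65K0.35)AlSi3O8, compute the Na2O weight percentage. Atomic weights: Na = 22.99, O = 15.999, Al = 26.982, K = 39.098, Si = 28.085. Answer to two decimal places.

7.52 wt%

M((Na0.65K0.35)AlSi3O8) = 267.857 g/mol; M(Na2O) = 61.979 g/mol.
Moles Na2O per formula unit = 0.65 Na ÷ 2 = 0.3250.
Na2O fraction = (0.3250 × 61.979) / 267.857 = 20.143/267.857 = 0.0752.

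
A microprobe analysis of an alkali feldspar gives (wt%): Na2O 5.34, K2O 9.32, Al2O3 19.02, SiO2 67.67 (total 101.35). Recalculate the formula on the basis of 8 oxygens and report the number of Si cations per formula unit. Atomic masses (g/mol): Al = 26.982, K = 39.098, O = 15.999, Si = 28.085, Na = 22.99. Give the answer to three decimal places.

Na2O: 5.34/61.979 = 0.08616 mol → 0.17232 mol Na, 0.08616 mol O.
K2O: 9.32/94.195 = 0.09894 mol → 0.19788 mol K, 0.09894 mol O.
Al2O3: 19.02/101.961 = 0.18654 mol → 0.37308 mol Al, 0.55962 mol O.
SiO2: 67.67/60.083 = 1.12628 mol → 1.12628 mol Si, 2.25256 mol O.
Total oxygen = 2.99728 mol. Normalization factor = 8/2.99728 = 2.66909.
Si per 8 O = 1.12628 × 2.66909 = 3.006.

3.006 Si apfu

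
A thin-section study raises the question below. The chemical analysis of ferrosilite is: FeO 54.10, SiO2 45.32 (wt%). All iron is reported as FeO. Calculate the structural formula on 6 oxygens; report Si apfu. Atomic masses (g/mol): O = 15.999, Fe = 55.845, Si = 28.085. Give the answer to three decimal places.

2.001 Si apfu

54.10 wt% FeO ÷ 71.844 g/mol = 0.75302 mol, giving 0.75302 Fe and 0.75302 O.
45.32 wt% SiO2 ÷ 60.083 g/mol = 0.75429 mol, giving 0.75429 Si and 1.50858 O.
Oxygen sums to 2.26160; scaling by 6/2.26160 = 2.65299 puts the formula on 6 O.
Si: 0.75429 × 2.65299 = 2.001 atoms per formula unit.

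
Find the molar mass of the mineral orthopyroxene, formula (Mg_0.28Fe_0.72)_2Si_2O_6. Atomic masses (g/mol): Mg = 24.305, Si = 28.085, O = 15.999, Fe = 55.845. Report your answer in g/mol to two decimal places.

M = 0.56(24.305) + 1.44(55.845) + 2(28.085) + 6(15.999)

246.19 g/mol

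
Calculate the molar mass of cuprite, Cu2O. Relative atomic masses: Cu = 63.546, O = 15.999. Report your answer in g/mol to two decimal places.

143.09 g/mol

M = 2*63.546 + 1*15.999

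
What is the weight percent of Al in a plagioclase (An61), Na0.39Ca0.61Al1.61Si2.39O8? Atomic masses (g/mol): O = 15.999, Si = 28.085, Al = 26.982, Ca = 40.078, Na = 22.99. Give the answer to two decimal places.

15.97 weight percent

M(Na0.39Ca0.61Al1.61Si2.39O8) = 271.970 g/mol.
Al contributes 1.61 × 26.982 = 43.441 g per mole.
43.441/271.970 = 0.1597 → 15.97%.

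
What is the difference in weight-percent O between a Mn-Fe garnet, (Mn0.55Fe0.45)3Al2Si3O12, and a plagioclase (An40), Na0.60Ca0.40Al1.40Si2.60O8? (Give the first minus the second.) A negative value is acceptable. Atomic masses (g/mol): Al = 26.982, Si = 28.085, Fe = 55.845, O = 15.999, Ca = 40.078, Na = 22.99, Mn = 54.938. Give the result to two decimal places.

M((Mn0.55Fe0.45)3Al2Si3O12) = 496.245 g/mol, so wt% O = 191.988/496.245 × 100 = 38.69%.
M(Na0.60Ca0.40Al1.40Si2.60O8) = 268.613 g/mol, so wt% O = 127.992/268.613 × 100 = 47.65%.
38.69 − 47.65 = -8.96 pp.

-8.96 percentage points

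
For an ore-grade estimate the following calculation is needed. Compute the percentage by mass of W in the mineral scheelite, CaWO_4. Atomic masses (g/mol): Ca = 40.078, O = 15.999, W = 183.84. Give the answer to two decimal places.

Formula mass = 1·40.078 + 1·183.84 + 4·15.999 = 287.914 g/mol, of which 183.840 g is W.
So W makes up 183.840/287.914 = 0.6385 of the mass, i.e. 63.85%.

63.85 weight percent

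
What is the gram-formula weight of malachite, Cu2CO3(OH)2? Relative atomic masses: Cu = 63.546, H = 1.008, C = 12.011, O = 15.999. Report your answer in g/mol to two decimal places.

The formula mass is the sum 2*63.546 + 1*12.011 + 5*15.999 + 2*1.008.

221.11 g/mol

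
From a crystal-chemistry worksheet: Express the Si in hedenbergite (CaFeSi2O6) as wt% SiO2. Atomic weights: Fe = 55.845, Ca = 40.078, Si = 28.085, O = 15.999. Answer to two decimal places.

M(CaFeSi2O6) = 248.087 g/mol; M(SiO2) = 60.083 g/mol.
Moles SiO2 per formula unit = 2 Si ÷ 1 = 2.0000.
SiO2 fraction = (2.0000 × 60.083) / 248.087 = 120.166/248.087 = 0.4844.

48.44 wt%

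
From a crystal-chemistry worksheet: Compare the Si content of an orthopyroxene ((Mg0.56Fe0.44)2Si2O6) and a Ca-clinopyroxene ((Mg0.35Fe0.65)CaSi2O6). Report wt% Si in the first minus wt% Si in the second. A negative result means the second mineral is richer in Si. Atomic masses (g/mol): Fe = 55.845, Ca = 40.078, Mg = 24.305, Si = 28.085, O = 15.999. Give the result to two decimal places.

Si in (Mg0.56Fe0.44)2Si2O6: molar mass 228.529 g/mol; 2×28.085 = 56.170 g → 24.58 wt%.
Si in (Mg0.35Fe0.65)CaSi2O6: molar mass 237.048 g/mol; 2×28.085 = 56.170 g → 23.70 wt%.
Difference = 24.58 − 23.70 = 0.88 percentage points.

0.88 percentage points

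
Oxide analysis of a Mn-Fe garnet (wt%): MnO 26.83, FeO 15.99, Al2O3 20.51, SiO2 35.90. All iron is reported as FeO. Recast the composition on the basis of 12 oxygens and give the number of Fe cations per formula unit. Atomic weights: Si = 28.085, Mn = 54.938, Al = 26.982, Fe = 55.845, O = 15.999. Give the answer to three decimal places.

26.83 wt% MnO ÷ 70.937 g/mol = 0.37822 mol, giving 0.37822 Mn and 0.37822 O.
15.99 wt% FeO ÷ 71.844 g/mol = 0.22257 mol, giving 0.22257 Fe and 0.22257 O.
20.51 wt% Al2O3 ÷ 101.961 g/mol = 0.20116 mol, giving 0.40232 Al and 0.60348 O.
35.90 wt% SiO2 ÷ 60.083 g/mol = 0.59751 mol, giving 0.59751 Si and 1.19502 O.
Oxygen sums to 2.39929; scaling by 12/2.39929 = 5.00148 puts the formula on 12 O.
Fe: 0.22257 × 5.00148 = 1.113 atoms per formula unit.

1.113 Fe apfu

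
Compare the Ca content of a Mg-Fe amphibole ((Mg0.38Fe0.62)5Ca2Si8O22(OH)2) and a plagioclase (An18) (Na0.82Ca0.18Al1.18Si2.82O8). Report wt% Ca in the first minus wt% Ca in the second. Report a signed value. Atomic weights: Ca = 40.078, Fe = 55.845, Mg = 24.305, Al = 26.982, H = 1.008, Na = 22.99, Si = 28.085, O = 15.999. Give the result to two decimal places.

Ca in (Mg0.38Fe0.62)5Ca2Si8O22(OH)2: molar mass 910.127 g/mol; 2×40.078 = 80.156 g → 8.81 wt%.
Ca in Na0.82Ca0.18Al1.18Si2.82O8: molar mass 265.096 g/mol; 0.18×40.078 = 7.214 g → 2.72 wt%.
Difference = 8.81 − 2.72 = 6.09 percentage points.

6.09 percentage points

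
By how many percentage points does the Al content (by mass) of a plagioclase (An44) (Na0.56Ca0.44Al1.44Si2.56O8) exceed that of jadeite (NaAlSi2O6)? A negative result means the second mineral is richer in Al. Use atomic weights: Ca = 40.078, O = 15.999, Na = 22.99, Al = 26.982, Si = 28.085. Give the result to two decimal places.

1.08 percentage points

First mineral: 38.854 g Al in 269.252 g formula = 14.43 wt% Al.
Second mineral: 26.982 g Al in 202.136 g formula = 13.35 wt% Al.
14.43% − 13.35% gives a difference of 1.08 percentage points.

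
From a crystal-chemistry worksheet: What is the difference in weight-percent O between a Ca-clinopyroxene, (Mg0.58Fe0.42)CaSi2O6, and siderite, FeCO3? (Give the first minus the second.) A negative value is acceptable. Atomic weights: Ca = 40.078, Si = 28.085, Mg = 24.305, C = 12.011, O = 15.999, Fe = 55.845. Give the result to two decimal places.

M((Mg0.58Fe0.42)CaSi2O6) = 229.794 g/mol, so wt% O = 95.994/229.794 × 100 = 41.77%.
M(FeCO3) = 115.853 g/mol, so wt% O = 47.997/115.853 × 100 = 41.43%.
41.77 − 41.43 = 0.34 pp.

0.34 percentage points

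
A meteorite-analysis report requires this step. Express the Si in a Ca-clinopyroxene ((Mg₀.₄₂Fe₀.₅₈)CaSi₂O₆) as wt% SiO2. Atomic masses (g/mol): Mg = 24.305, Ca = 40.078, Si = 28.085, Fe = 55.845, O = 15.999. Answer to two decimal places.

Molar mass of (Mg₀.₄₂Fe₀.₅₈)CaSi₂O₆ = 0.42*24.305 + 0.58*55.845 + 1*40.078 + 2*28.085 + 6*15.999 = 234.840 g/mol.
Each formula unit contains 2 Si, equivalent to 2/1 = 2.0000 mol SiO2.
M(SiO2) = 1×28.085 + 2×15.999 = 60.083 g/mol.
Mass of SiO2 per formula unit = 2.0000 × 60.083 = 120.166 g.
SiO2 wt% = 120.166 / 234.840 × 100 = 51.17%.

51.17 wt%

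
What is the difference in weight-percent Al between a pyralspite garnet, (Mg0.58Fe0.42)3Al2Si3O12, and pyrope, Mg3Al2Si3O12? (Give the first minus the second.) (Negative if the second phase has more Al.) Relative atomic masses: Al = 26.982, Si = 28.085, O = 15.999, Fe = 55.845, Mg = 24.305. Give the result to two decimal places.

First mineral: 53.964 g Al in 442.862 g formula = 12.19 wt% Al.
Second mineral: 53.964 g Al in 403.122 g formula = 13.39 wt% Al.
12.19% − 13.39% gives a difference of -1.20 percentage points.

-1.20 percentage points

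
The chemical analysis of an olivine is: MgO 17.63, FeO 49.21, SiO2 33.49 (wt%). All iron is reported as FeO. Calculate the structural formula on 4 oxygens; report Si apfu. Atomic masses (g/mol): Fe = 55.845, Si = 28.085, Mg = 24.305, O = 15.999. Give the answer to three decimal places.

17.63 wt% MgO ÷ 40.304 g/mol = 0.43743 mol, giving 0.43743 Mg and 0.43743 O.
49.21 wt% FeO ÷ 71.844 g/mol = 0.68496 mol, giving 0.68496 Fe and 0.68496 O.
33.49 wt% SiO2 ÷ 60.083 g/mol = 0.55740 mol, giving 0.55740 Si and 1.11480 O.
Oxygen sums to 2.23719; scaling by 4/2.23719 = 1.78796 puts the formula on 4 O.
Si: 0.55740 × 1.78796 = 0.997 atoms per formula unit.

0.997 Si apfu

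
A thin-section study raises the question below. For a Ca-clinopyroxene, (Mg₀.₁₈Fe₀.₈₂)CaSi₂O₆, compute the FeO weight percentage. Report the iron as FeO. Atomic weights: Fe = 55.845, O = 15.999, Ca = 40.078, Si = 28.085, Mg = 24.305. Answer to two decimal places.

Formula mass = 242.410 g/mol.
0.82 Fe → 0.8200 mol FeO per formula unit; M(FeO) = 71.844, so FeO mass = 58.912 g.
58.912/242.410 × 100 = 24.30 wt%.

24.30 wt%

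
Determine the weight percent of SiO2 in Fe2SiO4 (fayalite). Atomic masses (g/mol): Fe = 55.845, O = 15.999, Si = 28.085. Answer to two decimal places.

29.49 wt%

M(Fe2SiO4) = 203.771 g/mol; M(SiO2) = 60.083 g/mol.
Moles SiO2 per formula unit = 1 Si ÷ 1 = 1.0000.
SiO2 fraction = (1.0000 × 60.083) / 203.771 = 60.083/203.771 = 0.2949.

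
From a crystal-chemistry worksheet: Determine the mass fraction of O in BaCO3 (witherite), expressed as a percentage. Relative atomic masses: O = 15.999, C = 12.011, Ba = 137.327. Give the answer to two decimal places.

Molar mass of BaCO3: 1·137.327 + 1·12.011 + 3·15.999 = 197.335 g/mol.
Mass of O per formula unit: 3 × 15.999 = 47.997 g.
Weight fraction O = 47.997 / 197.335 = 0.2432.

24.32 weight percent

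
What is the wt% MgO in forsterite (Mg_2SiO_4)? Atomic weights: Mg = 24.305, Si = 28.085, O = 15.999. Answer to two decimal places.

57.29 wt%

Formula mass = 140.691 g/mol.
2 Mg → 2.0000 mol MgO per formula unit; M(MgO) = 40.304, so MgO mass = 80.608 g.
80.608/140.691 × 100 = 57.29 wt%.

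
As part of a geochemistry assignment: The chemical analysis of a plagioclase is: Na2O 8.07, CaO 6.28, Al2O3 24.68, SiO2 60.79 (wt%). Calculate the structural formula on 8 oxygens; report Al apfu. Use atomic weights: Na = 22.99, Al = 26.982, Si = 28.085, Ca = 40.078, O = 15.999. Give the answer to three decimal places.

1.294 Al apfu

8.07 wt% Na2O ÷ 61.979 g/mol = 0.13021 mol, giving 0.26042 Na and 0.13021 O.
6.28 wt% CaO ÷ 56.077 g/mol = 0.11199 mol, giving 0.11199 Ca and 0.11199 O.
24.68 wt% Al2O3 ÷ 101.961 g/mol = 0.24205 mol, giving 0.48410 Al and 0.72615 O.
60.79 wt% SiO2 ÷ 60.083 g/mol = 1.01177 mol, giving 1.01177 Si and 2.02354 O.
Oxygen sums to 2.99189; scaling by 8/2.99189 = 2.67390 puts the formula on 8 O.
Al: 0.48410 × 2.67390 = 1.294 atoms per formula unit.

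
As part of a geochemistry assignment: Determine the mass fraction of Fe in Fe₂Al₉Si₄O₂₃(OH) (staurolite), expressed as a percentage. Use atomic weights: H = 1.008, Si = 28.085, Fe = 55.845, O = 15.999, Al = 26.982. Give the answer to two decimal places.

13.11 mass %

Molar mass of Fe₂Al₉Si₄O₂₃(OH): 2·55.845 + 9·26.982 + 4·28.085 + 24·15.999 + 1·1.008 = 851.852 g/mol.
Mass of Fe per formula unit: 2 × 55.845 = 111.690 g.
Weight fraction Fe = 111.690 / 851.852 = 0.1311.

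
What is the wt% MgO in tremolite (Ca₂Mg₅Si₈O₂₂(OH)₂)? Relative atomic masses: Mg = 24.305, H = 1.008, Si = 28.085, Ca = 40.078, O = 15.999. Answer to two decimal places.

24.81 wt%

Molar mass of Ca₂Mg₅Si₈O₂₂(OH)₂ = 2×40.078 + 5×24.305 + 8×28.085 + 24×15.999 + 2×1.008 = 812.353 g/mol.
Each formula unit contains 5 Mg, equivalent to 5/1 = 5.0000 mol MgO.
M(MgO) = 1×24.305 + 1×15.999 = 40.304 g/mol.
Mass of MgO per formula unit = 5.0000 × 40.304 = 201.520 g.
MgO wt% = 201.520 / 812.353 × 100 = 24.81%.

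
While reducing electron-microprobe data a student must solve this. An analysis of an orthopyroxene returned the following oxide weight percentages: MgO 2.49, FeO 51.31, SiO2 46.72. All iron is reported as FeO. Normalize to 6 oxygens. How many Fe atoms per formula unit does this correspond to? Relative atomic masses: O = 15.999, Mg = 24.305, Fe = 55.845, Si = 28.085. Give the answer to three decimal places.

1.838 Fe apfu

MgO (M=40.304): mol = 0.06178; Mg = 0.06178, O = 0.06178.
FeO (M=71.844): mol = 0.71419; Fe = 0.71419, O = 0.71419.
SiO2 (M=60.083): mol = 0.77759; Si = 0.77759, O = 1.55518.
ΣO = 2.33115; factor = 6/ΣO = 2.57384.
Fe apfu = 0.71419 × 2.57384 = 1.838.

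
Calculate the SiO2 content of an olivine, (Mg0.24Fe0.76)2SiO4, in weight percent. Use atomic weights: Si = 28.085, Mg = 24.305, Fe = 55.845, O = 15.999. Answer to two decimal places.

31.85 wt%

Formula mass = 188.632 g/mol.
1 Si → 1.0000 mol SiO2 per formula unit; M(SiO2) = 60.083, so SiO2 mass = 60.083 g.
60.083/188.632 × 100 = 31.85 wt%.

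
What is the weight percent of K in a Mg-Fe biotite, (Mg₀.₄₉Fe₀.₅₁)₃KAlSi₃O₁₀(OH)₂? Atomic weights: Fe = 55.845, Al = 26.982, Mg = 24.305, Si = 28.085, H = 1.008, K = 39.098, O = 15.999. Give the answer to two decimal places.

Formula mass = 1.47×24.305 + 1.53×55.845 + 1×39.098 + 1×26.982 + 3×28.085 + 12×15.999 + 2×1.008 = 465.510 g/mol, of which 39.098 g is K.
So K makes up 39.098/465.510 = 0.0840 of the mass, i.e. 8.40%.

8.40 mass %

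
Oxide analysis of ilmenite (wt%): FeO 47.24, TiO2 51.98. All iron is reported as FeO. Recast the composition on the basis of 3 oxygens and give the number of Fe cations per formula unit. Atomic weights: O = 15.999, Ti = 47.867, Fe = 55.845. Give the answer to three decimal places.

1.007 Fe apfu

FeO: 47.24/71.844 = 0.65754 mol → 0.65754 mol Fe, 0.65754 mol O.
TiO2: 51.98/79.865 = 0.65085 mol → 0.65085 mol Ti, 1.30170 mol O.
Total oxygen = 1.95924 mol. Normalization factor = 3/1.95924 = 1.53121.
Fe per 3 O = 0.65754 × 1.53121 = 1.007.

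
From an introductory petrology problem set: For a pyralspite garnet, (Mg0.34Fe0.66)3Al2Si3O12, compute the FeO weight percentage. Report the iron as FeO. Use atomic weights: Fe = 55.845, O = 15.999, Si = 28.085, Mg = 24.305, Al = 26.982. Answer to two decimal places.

30.55 wt%

M((Mg0.34Fe0.66)3Al2Si3O12) = 465.571 g/mol; M(FeO) = 71.844 g/mol.
Moles FeO per formula unit = 1.98 Fe ÷ 1 = 1.9800.
FeO fraction = (1.9800 × 71.844) / 465.571 = 142.251/465.571 = 0.3055.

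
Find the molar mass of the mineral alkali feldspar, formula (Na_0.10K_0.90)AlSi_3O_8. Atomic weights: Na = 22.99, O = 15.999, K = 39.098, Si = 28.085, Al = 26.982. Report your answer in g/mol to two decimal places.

276.72 g/mol

The formula mass is the sum 0.10(22.99) + 0.90(39.098) + 1(26.982) + 3(28.085) + 8(15.999).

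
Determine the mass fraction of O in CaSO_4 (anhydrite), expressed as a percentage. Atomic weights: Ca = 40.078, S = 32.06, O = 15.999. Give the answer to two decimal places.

M(CaSO_4) = 136.134 g/mol.
O contributes 4 × 15.999 = 63.996 g per mole.
63.996/136.134 = 0.4701 → 47.01%.

47.01 weight percent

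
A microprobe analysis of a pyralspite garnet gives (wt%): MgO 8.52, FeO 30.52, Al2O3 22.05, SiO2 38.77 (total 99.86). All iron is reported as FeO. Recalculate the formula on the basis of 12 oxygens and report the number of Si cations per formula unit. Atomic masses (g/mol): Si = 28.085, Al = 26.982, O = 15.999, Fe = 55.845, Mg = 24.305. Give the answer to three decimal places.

MgO (M=40.304): mol = 0.21139; Mg = 0.21139, O = 0.21139.
FeO (M=71.844): mol = 0.42481; Fe = 0.42481, O = 0.42481.
Al2O3 (M=101.961): mol = 0.21626; Al = 0.43252, O = 0.64878.
SiO2 (M=60.083): mol = 0.64527; Si = 0.64527, O = 1.29054.
ΣO = 2.57552; factor = 12/ΣO = 4.65925.
Si apfu = 0.64527 × 4.65925 = 3.006.

3.006 Si apfu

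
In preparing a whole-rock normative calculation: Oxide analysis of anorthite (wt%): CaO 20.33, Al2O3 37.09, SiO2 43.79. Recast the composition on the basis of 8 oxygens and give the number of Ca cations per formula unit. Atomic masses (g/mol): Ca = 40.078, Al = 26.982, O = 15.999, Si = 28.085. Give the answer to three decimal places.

20.33 wt% CaO ÷ 56.077 g/mol = 0.36254 mol, giving 0.36254 Ca and 0.36254 O.
37.09 wt% Al2O3 ÷ 101.961 g/mol = 0.36377 mol, giving 0.72754 Al and 1.09131 O.
43.79 wt% SiO2 ÷ 60.083 g/mol = 0.72883 mol, giving 0.72883 Si and 1.45766 O.
Oxygen sums to 2.91151; scaling by 8/2.91151 = 2.74772 puts the formula on 8 O.
Ca: 0.36254 × 2.74772 = 0.996 atoms per formula unit.

0.996 Ca apfu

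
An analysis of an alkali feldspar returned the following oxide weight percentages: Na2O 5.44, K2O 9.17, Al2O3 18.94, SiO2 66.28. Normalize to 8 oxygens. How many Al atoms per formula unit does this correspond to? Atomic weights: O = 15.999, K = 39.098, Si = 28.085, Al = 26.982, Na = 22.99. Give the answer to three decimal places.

1.008 Al apfu

5.44 wt% Na2O ÷ 61.979 g/mol = 0.08777 mol, giving 0.17554 Na and 0.08777 O.
9.17 wt% K2O ÷ 94.195 g/mol = 0.09735 mol, giving 0.19470 K and 0.09735 O.
18.94 wt% Al2O3 ÷ 101.961 g/mol = 0.18576 mol, giving 0.37152 Al and 0.55728 O.
66.28 wt% SiO2 ÷ 60.083 g/mol = 1.10314 mol, giving 1.10314 Si and 2.20628 O.
Oxygen sums to 2.94868; scaling by 8/2.94868 = 2.71308 puts the formula on 8 O.
Al: 0.37152 × 2.71308 = 1.008 atoms per formula unit.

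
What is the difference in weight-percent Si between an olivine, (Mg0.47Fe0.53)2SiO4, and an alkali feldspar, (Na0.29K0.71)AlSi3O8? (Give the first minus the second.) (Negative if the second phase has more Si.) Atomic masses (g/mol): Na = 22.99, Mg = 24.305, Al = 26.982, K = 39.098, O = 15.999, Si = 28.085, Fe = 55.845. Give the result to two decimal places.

-14.66 percentage points

Si in (Mg0.47Fe0.53)2SiO4: molar mass 174.123 g/mol; 1×28.085 = 28.085 g → 16.13 wt%.
Si in (Na0.29K0.71)AlSi3O8: molar mass 273.656 g/mol; 3×28.085 = 84.255 g → 30.79 wt%.
Difference = 16.13 − 30.79 = -14.66 percentage points.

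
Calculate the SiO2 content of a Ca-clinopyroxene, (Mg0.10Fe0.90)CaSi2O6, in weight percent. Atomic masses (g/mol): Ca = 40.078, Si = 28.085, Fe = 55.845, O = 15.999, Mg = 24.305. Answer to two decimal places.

49.06 wt%

M((Mg0.10Fe0.90)CaSi2O6) = 244.933 g/mol; M(SiO2) = 60.083 g/mol.
Moles SiO2 per formula unit = 2 Si ÷ 1 = 2.0000.
SiO2 fraction = (2.0000 × 60.083) / 244.933 = 120.166/244.933 = 0.4906.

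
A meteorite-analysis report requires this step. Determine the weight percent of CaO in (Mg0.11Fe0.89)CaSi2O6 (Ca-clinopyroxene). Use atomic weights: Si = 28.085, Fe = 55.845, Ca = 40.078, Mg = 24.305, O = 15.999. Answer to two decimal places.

22.92 wt%

Molar mass of (Mg0.11Fe0.89)CaSi2O6 = 0.11·24.305 + 0.89·55.845 + 1·40.078 + 2·28.085 + 6·15.999 = 244.618 g/mol.
Each formula unit contains 1 Ca, equivalent to 1/1 = 1.0000 mol CaO.
M(CaO) = 1×40.078 + 1×15.999 = 56.077 g/mol.
Mass of CaO per formula unit = 1.0000 × 56.077 = 56.077 g.
CaO wt% = 56.077 / 244.618 × 100 = 22.92%.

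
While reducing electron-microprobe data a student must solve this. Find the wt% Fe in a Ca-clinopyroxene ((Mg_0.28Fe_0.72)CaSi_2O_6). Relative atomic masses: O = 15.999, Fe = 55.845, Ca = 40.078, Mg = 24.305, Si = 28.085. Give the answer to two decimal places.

16.81 wt%

M((Mg_0.28Fe_0.72)CaSi_2O_6) = 239.256 g/mol.
Fe contributes 0.72 × 55.845 = 40.208 g per mole.
40.208/239.256 = 0.1681 → 16.81%.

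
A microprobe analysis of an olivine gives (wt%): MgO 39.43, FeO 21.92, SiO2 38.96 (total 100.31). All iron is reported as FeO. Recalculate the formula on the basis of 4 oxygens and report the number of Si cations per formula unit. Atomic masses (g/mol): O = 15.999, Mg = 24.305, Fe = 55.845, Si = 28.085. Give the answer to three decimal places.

MgO (M=40.304): mol = 0.97831; Mg = 0.97831, O = 0.97831.
FeO (M=71.844): mol = 0.30511; Fe = 0.30511, O = 0.30511.
SiO2 (M=60.083): mol = 0.64844; Si = 0.64844, O = 1.29688.
ΣO = 2.58030; factor = 4/ΣO = 1.55021.
Si apfu = 0.64844 × 1.55021 = 1.005.

1.005 Si apfu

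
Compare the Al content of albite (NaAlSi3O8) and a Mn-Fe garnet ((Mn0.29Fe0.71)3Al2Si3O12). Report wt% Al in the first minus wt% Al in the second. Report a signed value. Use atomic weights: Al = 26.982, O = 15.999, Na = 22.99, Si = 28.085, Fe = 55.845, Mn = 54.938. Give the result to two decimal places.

-0.57 percentage points

M(NaAlSi3O8) = 262.219 g/mol, so wt% Al = 26.982/262.219 × 100 = 10.29%.
M((Mn0.29Fe0.71)3Al2Si3O12) = 496.953 g/mol, so wt% Al = 53.964/496.953 × 100 = 10.86%.
10.29 − 10.86 = -0.57 pp.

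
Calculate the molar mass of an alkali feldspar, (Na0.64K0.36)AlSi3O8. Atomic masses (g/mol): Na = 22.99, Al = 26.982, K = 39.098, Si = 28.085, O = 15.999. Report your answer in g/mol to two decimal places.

268.02 g/mol

M = 0.64(22.99) + 0.36(39.098) + 1(26.982) + 3(28.085) + 8(15.999)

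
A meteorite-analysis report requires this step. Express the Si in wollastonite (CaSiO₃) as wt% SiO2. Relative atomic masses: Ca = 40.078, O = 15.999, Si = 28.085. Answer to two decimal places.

Formula mass = 116.160 g/mol.
1 Si → 1.0000 mol SiO2 per formula unit; M(SiO2) = 60.083, so SiO2 mass = 60.083 g.
60.083/116.160 × 100 = 51.72 wt%.

51.72 wt%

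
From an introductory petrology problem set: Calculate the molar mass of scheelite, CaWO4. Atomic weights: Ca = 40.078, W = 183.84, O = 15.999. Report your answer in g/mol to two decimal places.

Ca: 1 × 40.078 = 40.0780
W: 1 × 183.84 = 183.8400
O: 4 × 15.999 = 63.9960
Summing the contributions gives the formula mass.

287.91 g/mol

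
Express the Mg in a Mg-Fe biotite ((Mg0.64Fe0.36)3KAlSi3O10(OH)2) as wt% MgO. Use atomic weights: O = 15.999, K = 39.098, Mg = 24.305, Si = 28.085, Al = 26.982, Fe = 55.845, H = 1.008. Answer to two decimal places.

17.15 wt%

Formula mass = 451.317 g/mol.
1.92 Mg → 1.9200 mol MgO per formula unit; M(MgO) = 40.304, so MgO mass = 77.384 g.
77.384/451.317 × 100 = 17.15 wt%.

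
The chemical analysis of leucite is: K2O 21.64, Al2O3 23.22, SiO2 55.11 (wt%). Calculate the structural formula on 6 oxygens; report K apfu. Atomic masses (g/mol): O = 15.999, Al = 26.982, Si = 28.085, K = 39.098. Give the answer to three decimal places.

1.003 K apfu

K2O (M=94.195): mol = 0.22974; K = 0.45948, O = 0.22974.
Al2O3 (M=101.961): mol = 0.22773; Al = 0.45546, O = 0.68319.
SiO2 (M=60.083): mol = 0.91723; Si = 0.91723, O = 1.83446.
ΣO = 2.74739; factor = 6/ΣO = 2.18389.
K apfu = 0.45948 × 2.18389 = 1.003.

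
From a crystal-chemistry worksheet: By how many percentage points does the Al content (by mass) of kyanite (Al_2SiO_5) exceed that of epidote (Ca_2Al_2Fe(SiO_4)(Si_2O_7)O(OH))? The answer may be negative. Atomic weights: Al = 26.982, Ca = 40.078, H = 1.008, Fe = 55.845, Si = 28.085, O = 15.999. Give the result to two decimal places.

Al in Al_2SiO_5: molar mass 162.044 g/mol; 2×26.982 = 53.964 g → 33.30 wt%.
Al in Ca_2Al_2Fe(SiO_4)(Si_2O_7)O(OH): molar mass 483.215 g/mol; 2×26.982 = 53.964 g → 11.17 wt%.
Difference = 33.30 − 11.17 = 22.13 percentage points.

22.13 percentage points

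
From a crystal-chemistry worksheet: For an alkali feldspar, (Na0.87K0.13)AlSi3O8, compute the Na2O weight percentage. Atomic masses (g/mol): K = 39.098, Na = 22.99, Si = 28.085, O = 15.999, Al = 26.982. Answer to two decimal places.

Formula mass = 264.313 g/mol.
0.87 Na → 0.4350 mol Na2O per formula unit; M(Na2O) = 61.979, so Na2O mass = 26.961 g.
26.961/264.313 × 100 = 10.20 wt%.

10.20 wt%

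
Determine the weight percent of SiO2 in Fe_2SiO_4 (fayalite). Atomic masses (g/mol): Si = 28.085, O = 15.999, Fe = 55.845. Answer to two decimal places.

29.49 wt%

Molar mass of Fe_2SiO_4 = 2·55.845 + 1·28.085 + 4·15.999 = 203.771 g/mol.
Each formula unit contains 1 Si, equivalent to 1/1 = 1.0000 mol SiO2.
M(SiO2) = 1×28.085 + 2×15.999 = 60.083 g/mol.
Mass of SiO2 per formula unit = 1.0000 × 60.083 = 60.083 g.
SiO2 wt% = 60.083 / 203.771 × 100 = 29.49%.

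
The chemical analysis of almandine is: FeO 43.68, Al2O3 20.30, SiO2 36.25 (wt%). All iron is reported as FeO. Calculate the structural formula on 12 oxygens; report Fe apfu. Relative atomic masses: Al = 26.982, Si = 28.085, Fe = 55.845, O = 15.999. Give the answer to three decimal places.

43.68 wt% FeO ÷ 71.844 g/mol = 0.60798 mol, giving 0.60798 Fe and 0.60798 O.
20.30 wt% Al2O3 ÷ 101.961 g/mol = 0.19910 mol, giving 0.39820 Al and 0.59730 O.
36.25 wt% SiO2 ÷ 60.083 g/mol = 0.60333 mol, giving 0.60333 Si and 1.20666 O.
Oxygen sums to 2.41194; scaling by 12/2.41194 = 4.97525 puts the formula on 12 O.
Fe: 0.60798 × 4.97525 = 3.025 atoms per formula unit.

3.025 Fe apfu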